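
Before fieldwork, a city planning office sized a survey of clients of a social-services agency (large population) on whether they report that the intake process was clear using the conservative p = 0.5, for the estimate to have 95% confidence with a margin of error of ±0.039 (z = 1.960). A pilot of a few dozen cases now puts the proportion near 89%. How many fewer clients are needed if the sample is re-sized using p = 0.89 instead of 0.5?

Conservative (p = 0.5): n = 1.960² × 0.25 / 0.039² ≈ 631.43 → 632.
Using p = 0.89: p(1−p) = 0.0979, so n = 1.960² × 0.0979 / 0.039² ≈ 247.27 → 248.
Reduction: 632 − 248 = 384.

384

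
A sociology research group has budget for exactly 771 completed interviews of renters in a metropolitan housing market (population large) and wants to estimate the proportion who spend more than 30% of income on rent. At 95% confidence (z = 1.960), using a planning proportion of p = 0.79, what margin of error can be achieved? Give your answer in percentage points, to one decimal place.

2.9

SE(p̂) = √[p(1−p)/n] = √[0.1659/771] = 0.01467.
E = z × SE = 1.960 × 0.01467 = 0.02875, or 2.9 percentage points.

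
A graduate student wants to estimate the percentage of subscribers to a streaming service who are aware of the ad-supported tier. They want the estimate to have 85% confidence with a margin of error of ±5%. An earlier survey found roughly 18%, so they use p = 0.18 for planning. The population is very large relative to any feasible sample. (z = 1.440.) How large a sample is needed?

123

With p = 0.18, p(1−p) = 0.1476.
n = z²·p(1−p)/E² = 1.440² × 0.1476 / 0.050² = 2.0736 × 0.1476 / 0.002500 ≈ 122.43.
Rounding up gives n = 123.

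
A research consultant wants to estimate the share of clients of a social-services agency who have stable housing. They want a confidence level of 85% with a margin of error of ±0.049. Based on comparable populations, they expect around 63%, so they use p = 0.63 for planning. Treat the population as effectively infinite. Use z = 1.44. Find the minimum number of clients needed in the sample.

With p = 0.63, p(1−p) = 0.2331.
n = z²·p(1−p)/E² = 1.44² × 0.2331 / 0.049² = 2.0736 × 0.2331 / 0.002401 ≈ 201.31.
Rounding up gives n = 202.

202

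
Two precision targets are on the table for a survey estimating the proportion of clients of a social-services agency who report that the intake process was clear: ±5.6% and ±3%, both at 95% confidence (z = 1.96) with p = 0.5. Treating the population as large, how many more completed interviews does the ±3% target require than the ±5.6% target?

At ±5.6%: n = 1.96² × 0.2500 / 0.056² ≈ 306.25 → 307.
At ±3%: n = 1.96² × 0.2500 / 0.030² ≈ 1067.11 → 1068.
Additional respondents: 1068 − 307 = 761.

761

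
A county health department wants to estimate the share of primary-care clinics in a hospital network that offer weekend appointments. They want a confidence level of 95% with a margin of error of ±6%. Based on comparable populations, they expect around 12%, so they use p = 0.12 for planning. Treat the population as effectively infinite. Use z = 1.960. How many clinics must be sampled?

With p = 0.12, p(1−p) = 0.1056.
n = z²·p(1−p)/E² = 1.960² × 0.1056 / 0.060² = 3.8416 × 0.1056 / 0.003600 ≈ 112.69.
Rounding up gives n = 113.

113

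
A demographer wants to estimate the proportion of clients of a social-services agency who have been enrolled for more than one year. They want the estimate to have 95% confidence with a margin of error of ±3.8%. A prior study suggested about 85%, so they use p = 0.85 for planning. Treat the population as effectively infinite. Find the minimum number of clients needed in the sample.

340

For 95% confidence, z = 1.960.
With p = 0.85, p(1−p) = 0.1275.
n = z²·p(1−p)/E² = 1.960² × 0.1275 / 0.038² = 3.8416 × 0.1275 / 0.001444 ≈ 339.20.
Rounding up gives n = 340.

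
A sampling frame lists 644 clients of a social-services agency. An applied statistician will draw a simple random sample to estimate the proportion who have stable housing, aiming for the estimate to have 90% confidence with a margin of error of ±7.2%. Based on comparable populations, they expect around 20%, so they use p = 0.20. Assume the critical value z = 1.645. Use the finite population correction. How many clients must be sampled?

Unadjusted: n₀ = 1.645² × 0.20 × 0.80 / 0.072² ≈ 83.52, so n₀ = 84.
Finite population correction with N = 644: n = n₀ / (1 + (n₀−1)/N) = 84 / (1 + 83/644) = 84 / 1.1289 ≈ 74.41.
Rounding up, n = 75.

75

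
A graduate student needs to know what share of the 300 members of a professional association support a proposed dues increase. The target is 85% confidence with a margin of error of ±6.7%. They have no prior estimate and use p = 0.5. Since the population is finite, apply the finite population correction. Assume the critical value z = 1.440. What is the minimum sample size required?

Unadjusted: n₀ = 1.440² × 0.50 × 0.50 / 0.067² ≈ 115.48, so n₀ = 116.
Finite population correction with N = 300: n = n₀ / (1 + (n₀−1)/N) = 116 / (1 + 115/300) = 116 / 1.3833 ≈ 83.86.
Rounding up, n = 84.

84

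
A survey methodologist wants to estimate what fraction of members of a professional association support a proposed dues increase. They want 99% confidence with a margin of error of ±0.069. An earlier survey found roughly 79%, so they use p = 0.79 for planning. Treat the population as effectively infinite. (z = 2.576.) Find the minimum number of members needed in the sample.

232

With p = 0.79, p(1−p) = 0.1659.
n = z²·p(1−p)/E² = 2.576² × 0.1659 / 0.069² = 6.6358 × 0.1659 / 0.004761 ≈ 231.23.
Rounding up gives n = 232.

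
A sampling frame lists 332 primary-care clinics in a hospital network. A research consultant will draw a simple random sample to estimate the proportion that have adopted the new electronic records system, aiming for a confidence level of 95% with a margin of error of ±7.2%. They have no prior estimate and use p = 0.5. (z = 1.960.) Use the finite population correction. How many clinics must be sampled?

Unadjusted: n₀ = 1.960² × 0.50 × 0.50 / 0.072² ≈ 185.26, so n₀ = 186.
Finite population correction with N = 332: n = n₀ / (1 + (n₀−1)/N) = 186 / (1 + 185/332) = 186 / 1.5572 ≈ 119.44.
Rounding up, n = 120.

120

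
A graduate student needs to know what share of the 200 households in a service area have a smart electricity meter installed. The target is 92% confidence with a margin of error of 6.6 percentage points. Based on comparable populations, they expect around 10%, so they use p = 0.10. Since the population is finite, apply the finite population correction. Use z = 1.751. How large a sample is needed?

Unadjusted: n₀ = 1.751² × 0.10 × 0.90 / 0.066² ≈ 63.35, so n₀ = 64.
Finite population correction with N = 200: n = n₀ / (1 + (n₀−1)/N) = 64 / (1 + 63/200) = 64 / 1.3150 ≈ 48.67.
Rounding up, n = 49.

49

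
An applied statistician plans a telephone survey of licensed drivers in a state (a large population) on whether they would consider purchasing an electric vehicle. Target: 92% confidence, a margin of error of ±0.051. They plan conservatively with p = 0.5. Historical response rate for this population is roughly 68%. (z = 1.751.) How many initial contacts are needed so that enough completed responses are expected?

Completed interviews needed: n₀ = 1.751² × 0.2500 / 0.051² ≈ 294.69 → 295.
At a 68% response rate, contacts needed = 295 / 0.68 ≈ 433.82 → 434.

434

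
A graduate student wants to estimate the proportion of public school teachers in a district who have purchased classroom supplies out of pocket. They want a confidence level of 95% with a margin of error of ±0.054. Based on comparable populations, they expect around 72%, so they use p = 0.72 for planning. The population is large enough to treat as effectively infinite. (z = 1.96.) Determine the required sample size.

266

With p = 0.72, p(1−p) = 0.2016.
n = z²·p(1−p)/E² = 1.96² × 0.2016 / 0.054² = 3.8416 × 0.2016 / 0.002916 ≈ 265.59.
Rounding up gives n = 266.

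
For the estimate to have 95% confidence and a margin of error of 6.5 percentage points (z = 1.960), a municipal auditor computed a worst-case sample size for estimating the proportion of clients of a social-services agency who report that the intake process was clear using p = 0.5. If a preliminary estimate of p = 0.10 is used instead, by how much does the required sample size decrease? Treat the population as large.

146

Conservative (p = 0.5): n = 1.960² × 0.25 / 0.065² ≈ 227.31 → 228.
Using p = 0.10: p(1−p) = 0.0900, so n = 1.960² × 0.0900 / 0.065² ≈ 81.83 → 82.
Reduction: 228 − 82 = 146.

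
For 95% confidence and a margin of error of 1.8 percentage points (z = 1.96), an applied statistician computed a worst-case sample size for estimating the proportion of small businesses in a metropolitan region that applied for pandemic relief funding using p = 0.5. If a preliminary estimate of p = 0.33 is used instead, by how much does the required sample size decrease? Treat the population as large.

Conservative (p = 0.5): n = 1.96² × 0.25 / 0.018² ≈ 2964.20 → 2965.
Using p = 0.33: p(1−p) = 0.2211, so n = 1.96² × 0.2211 / 0.018² ≈ 2621.54 → 2622.
Reduction: 2965 − 2622 = 343.

343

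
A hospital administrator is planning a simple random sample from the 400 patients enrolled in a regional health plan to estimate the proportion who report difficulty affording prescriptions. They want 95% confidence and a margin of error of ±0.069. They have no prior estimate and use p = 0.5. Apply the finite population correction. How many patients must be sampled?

For 95% confidence, z = 1.960.
Unadjusted: n₀ = 1.960² × 0.50 × 0.50 / 0.069² ≈ 201.72, so n₀ = 202.
Finite population correction with N = 400: n = n₀ / (1 + (n₀−1)/N) = 202 / (1 + 201/400) = 202 / 1.5025 ≈ 134.44.
Rounding up, n = 135.

135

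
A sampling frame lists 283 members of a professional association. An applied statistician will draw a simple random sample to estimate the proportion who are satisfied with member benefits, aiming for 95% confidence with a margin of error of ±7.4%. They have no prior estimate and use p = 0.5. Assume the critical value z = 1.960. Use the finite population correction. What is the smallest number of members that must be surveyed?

Unadjusted: n₀ = 1.960² × 0.50 × 0.50 / 0.074² ≈ 175.38, so n₀ = 176.
Finite population correction with N = 283: n = n₀ / (1 + (n₀−1)/N) = 176 / (1 + 175/283) = 176 / 1.6184 ≈ 108.75.
Rounding up, n = 109.

109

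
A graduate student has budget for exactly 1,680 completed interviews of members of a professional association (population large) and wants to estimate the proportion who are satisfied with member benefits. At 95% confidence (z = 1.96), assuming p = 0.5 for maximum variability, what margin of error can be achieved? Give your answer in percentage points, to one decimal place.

SE(p̂) = √[p(1−p)/n] = √[0.2500/1680] = 0.01220.
E = z × SE = 1.96 × 0.01220 = 0.02391, or 2.4 percentage points.

2.4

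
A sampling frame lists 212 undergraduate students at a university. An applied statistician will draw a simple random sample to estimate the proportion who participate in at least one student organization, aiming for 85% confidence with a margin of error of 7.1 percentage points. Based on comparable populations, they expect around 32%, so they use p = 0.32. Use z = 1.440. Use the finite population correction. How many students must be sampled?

64

Unadjusted: n₀ = 1.440² × 0.32 × 0.68 / 0.071² ≈ 89.51, so n₀ = 90.
Finite population correction with N = 212: n = n₀ / (1 + (n₀−1)/N) = 90 / (1 + 89/212) = 90 / 1.4198 ≈ 63.39.
Rounding up, n = 64.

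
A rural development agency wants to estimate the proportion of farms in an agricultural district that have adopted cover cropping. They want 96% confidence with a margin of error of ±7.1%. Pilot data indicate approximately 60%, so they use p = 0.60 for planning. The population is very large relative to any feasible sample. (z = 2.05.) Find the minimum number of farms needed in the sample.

With p = 0.60, p(1−p) = 0.2400.
n = z²·p(1−p)/E² = 2.05² × 0.2400 / 0.071² = 4.2025 × 0.2400 / 0.005041 ≈ 200.08.
Rounding up gives n = 201.

201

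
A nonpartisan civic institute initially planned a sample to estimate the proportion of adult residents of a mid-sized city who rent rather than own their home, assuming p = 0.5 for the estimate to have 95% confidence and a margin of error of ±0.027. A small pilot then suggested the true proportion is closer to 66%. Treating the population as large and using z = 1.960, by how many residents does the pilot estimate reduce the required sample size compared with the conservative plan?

135

Conservative (p = 0.5): n = 1.960² × 0.25 / 0.027² ≈ 1317.42 → 1318.
Using p = 0.66: p(1−p) = 0.2244, so n = 1.960² × 0.2244 / 0.027² ≈ 1182.52 → 1183.
Reduction: 1318 − 1183 = 135.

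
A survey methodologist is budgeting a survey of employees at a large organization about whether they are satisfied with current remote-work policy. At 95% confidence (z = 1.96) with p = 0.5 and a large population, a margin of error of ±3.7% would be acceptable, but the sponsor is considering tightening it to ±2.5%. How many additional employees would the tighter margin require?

At ±3.7%: n = 1.96² × 0.2500 / 0.037² ≈ 701.53 → 702.
At ±2.5%: n = 1.96² × 0.2500 / 0.025² ≈ 1536.64 → 1537.
Additional respondents: 1537 − 702 = 835.

835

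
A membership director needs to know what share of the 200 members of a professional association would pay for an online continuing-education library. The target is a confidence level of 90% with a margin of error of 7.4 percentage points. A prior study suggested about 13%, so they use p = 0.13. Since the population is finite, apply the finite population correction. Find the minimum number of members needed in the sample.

For 90% confidence, z = 1.64.
Unadjusted: n₀ = 1.64² × 0.13 × 0.87 / 0.074² ≈ 55.55, so n₀ = 56.
Finite population correction with N = 200: n = n₀ / (1 + (n₀−1)/N) = 56 / (1 + 55/200) = 56 / 1.2750 ≈ 43.92.
Rounding up, n = 44.

44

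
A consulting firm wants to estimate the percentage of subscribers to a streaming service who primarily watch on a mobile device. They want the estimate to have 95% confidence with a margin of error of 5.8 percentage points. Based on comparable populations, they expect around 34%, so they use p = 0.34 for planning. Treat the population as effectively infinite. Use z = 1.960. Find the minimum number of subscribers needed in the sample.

257

With p = 0.34, p(1−p) = 0.2244.
n = z²·p(1−p)/E² = 1.960² × 0.2244 / 0.058² = 3.8416 × 0.2244 / 0.003364 ≈ 256.26.
Rounding up gives n = 257.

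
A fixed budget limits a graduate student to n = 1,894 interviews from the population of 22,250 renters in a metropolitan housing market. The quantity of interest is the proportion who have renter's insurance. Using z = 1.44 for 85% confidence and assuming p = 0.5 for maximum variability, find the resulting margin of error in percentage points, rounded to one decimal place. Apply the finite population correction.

1.6

Finite-population factor: (N−n)/(N−1) = (22250−1894)/(22250−1) = 0.9149.
SE(p̂) = √[p(1−p)/n · (N−n)/(N−1)] = √[0.2500/1894 × 0.9149] = 0.01099.
E = z × SE = 1.44 × 0.01099 = 0.01582 ≈ 1.6 percentage points.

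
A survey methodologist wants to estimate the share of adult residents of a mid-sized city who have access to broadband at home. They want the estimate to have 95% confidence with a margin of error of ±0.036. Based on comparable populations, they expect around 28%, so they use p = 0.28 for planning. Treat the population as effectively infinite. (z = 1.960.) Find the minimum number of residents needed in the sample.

598

With p = 0.28, p(1−p) = 0.2016.
n = z²·p(1−p)/E² = 1.960² × 0.2016 / 0.036² = 3.8416 × 0.2016 / 0.001296 ≈ 597.58.
Rounding up gives n = 598.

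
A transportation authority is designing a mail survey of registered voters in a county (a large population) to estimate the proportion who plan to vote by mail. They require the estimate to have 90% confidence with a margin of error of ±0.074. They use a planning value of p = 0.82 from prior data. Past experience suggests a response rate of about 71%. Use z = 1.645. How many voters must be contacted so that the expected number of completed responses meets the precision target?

Completed interviews needed: n₀ = 1.645² × 0.1476 / 0.074² ≈ 72.94 → 73.
At a 71% response rate, contacts needed = 73 / 0.71 ≈ 102.82 → 103.

103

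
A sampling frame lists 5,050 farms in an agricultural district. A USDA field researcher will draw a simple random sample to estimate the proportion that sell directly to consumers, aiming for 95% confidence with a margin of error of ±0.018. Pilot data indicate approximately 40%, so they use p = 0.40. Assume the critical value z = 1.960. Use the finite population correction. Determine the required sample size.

Unadjusted: n₀ = 1.960² × 0.40 × 0.60 / 0.018² ≈ 2845.63, so n₀ = 2846.
Finite population correction with N = 5,050: n = n₀ / (1 + (n₀−1)/N) = 2846 / (1 + 2845/5050) = 2846 / 1.5634 ≈ 1820.43.
Rounding up, n = 1821.

1821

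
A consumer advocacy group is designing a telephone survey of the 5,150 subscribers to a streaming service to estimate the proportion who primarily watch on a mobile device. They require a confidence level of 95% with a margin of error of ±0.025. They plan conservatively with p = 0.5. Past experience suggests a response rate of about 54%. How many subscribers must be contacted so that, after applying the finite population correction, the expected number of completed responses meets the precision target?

2193

For 95% confidence, z = 1.960.
Completed interviews needed (unadjusted): n₀ = 1.960² × 0.2500 / 0.025² ≈ 1536.64 → 1537.
FPC for N = 5,150: n = 1537 / (1 + 1536/5150) = 1537 / 1.2983 ≈ 1183.90 → 1184.
At a 54% response rate, contacts needed = 1184 / 0.54 ≈ 2192.59 → 2193.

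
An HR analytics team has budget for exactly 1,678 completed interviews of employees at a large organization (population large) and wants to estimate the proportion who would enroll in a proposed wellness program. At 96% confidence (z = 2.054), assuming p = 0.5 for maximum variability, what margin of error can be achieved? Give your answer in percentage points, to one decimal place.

SE(p̂) = √[p(1−p)/n] = √[0.2500/1678] = 0.01221.
E = z × SE = 2.054 × 0.01221 = 0.02507, or 2.5 percentage points.

2.5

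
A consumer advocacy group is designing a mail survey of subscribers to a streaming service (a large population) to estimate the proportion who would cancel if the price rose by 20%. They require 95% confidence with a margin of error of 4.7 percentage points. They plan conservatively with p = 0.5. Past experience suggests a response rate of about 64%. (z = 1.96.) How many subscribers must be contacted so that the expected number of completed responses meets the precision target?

680

Completed interviews needed: n₀ = 1.96² × 0.2500 / 0.047² ≈ 434.77 → 435.
At a 64% response rate, contacts needed = 435 / 0.64 ≈ 679.69 → 680.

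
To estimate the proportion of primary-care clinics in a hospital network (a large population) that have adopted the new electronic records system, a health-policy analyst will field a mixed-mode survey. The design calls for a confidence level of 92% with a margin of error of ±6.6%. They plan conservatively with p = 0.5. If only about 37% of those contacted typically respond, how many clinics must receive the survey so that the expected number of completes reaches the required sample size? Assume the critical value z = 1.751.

Completed interviews needed: n₀ = 1.751² × 0.2500 / 0.066² ≈ 175.96 → 176.
At a 37% response rate, contacts needed = 176 / 0.37 ≈ 475.68 → 476.

476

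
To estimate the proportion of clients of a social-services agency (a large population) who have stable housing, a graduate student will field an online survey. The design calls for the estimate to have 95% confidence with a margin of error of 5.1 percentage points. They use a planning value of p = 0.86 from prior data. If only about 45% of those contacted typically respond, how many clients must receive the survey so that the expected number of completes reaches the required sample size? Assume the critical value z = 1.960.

Completed interviews needed: n₀ = 1.960² × 0.1204 / 0.051² ≈ 177.83 → 178.
At a 45% response rate, contacts needed = 178 / 0.45 ≈ 395.56 → 396.

396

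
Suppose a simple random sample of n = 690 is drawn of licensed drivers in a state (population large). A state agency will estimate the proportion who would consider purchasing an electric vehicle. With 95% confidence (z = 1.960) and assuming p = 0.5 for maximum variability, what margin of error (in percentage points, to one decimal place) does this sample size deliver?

SE(p̂) = √[p(1−p)/n] = √[0.2500/690] = 0.01903.
E = z × SE = 1.960 × 0.01903 = 0.03731, or 3.7 percentage points.

3.7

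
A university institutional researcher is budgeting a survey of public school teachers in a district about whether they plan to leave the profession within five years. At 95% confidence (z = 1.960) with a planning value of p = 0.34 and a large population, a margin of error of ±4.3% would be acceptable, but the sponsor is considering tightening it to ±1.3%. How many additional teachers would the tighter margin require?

4634

At ±4.3%: n = 1.960² × 0.2244 / 0.043² ≈ 466.23 → 467.
At ±1.3%: n = 1.960² × 0.2244 / 0.013² ≈ 5100.92 → 5101.
Additional respondents: 5101 − 467 = 4634.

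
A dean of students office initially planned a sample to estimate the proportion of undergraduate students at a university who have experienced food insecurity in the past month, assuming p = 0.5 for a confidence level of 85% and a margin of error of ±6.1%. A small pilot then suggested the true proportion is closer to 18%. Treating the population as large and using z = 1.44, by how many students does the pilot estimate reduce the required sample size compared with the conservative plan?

57

Conservative (p = 0.5): n = 1.44² × 0.25 / 0.061² ≈ 139.32 → 140.
Using p = 0.18: p(1−p) = 0.1476, so n = 1.44² × 0.1476 / 0.061² ≈ 82.25 → 83.
Reduction: 140 − 83 = 57.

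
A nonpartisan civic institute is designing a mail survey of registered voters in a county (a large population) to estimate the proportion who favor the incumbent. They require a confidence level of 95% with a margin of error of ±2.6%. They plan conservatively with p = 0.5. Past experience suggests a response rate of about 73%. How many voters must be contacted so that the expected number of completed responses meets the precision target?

For 95% confidence, z = 1.960.
Completed interviews needed: n₀ = 1.960² × 0.2500 / 0.026² ≈ 1420.71 → 1421.
At a 73% response rate, contacts needed = 1421 / 0.73 ≈ 1946.58 → 1947.

1947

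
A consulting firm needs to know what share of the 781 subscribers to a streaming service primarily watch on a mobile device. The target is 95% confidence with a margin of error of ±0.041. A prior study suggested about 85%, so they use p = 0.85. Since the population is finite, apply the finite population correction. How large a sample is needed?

For 95% confidence, z = 1.960.
Unadjusted: n₀ = 1.960² × 0.85 × 0.15 / 0.041² ≈ 291.38, so n₀ = 292.
Finite population correction with N = 781: n = n₀ / (1 + (n₀−1)/N) = 292 / (1 + 291/781) = 292 / 1.3726 ≈ 212.74.
Rounding up, n = 213.

213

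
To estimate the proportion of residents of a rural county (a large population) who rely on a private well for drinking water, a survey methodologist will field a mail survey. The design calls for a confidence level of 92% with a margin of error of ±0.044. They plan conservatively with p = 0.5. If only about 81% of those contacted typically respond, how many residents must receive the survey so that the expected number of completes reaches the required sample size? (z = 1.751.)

489

Completed interviews needed: n₀ = 1.751² × 0.2500 / 0.044² ≈ 395.92 → 396.
At an 81% response rate, contacts needed = 396 / 0.81 ≈ 488.89 → 489.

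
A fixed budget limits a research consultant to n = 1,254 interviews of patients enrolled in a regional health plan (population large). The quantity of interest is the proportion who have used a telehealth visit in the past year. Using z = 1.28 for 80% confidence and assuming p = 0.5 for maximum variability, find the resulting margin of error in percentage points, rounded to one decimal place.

1.8

SE(p̂) = √[p(1−p)/n] = √[0.2500/1254] = 0.01412.
E = z × SE = 1.28 × 0.01412 = 0.01807, or 1.8 percentage points.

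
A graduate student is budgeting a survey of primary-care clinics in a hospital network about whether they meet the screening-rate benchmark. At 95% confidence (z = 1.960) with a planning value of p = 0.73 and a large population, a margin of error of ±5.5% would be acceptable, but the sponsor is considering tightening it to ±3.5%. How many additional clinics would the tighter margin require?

368

At ±5.5%: n = 1.960² × 0.1971 / 0.055² ≈ 250.31 → 251.
At ±3.5%: n = 1.960² × 0.1971 / 0.035² ≈ 618.11 → 619.
Additional respondents: 619 − 251 = 368.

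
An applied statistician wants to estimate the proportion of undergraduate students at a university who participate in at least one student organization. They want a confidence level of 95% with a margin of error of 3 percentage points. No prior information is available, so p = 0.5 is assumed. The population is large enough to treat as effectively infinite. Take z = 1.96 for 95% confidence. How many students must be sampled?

1068

With p = 0.5, p(1−p) = 0.25.
n = z²·p(1−p)/E² = 1.96² × 0.2500 / 0.030² = 3.8416 × 0.2500 / 0.000900 ≈ 1067.11.
Rounding up gives n = 1068.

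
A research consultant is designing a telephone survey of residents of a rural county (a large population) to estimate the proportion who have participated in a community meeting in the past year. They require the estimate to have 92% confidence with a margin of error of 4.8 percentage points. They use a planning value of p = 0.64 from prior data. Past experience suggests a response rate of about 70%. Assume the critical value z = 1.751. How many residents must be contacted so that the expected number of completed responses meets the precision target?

439

Completed interviews needed: n₀ = 1.751² × 0.2304 / 0.048² ≈ 306.60 → 307.
At a 70% response rate, contacts needed = 307 / 0.70 ≈ 438.57 → 439.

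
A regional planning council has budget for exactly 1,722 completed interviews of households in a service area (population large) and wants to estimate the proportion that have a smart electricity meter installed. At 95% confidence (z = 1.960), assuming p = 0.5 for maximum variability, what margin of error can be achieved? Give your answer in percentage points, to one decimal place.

2.4

SE(p̂) = √[p(1−p)/n] = √[0.2500/1722] = 0.01205.
E = z × SE = 1.960 × 0.01205 = 0.02362, or 2.4 percentage points.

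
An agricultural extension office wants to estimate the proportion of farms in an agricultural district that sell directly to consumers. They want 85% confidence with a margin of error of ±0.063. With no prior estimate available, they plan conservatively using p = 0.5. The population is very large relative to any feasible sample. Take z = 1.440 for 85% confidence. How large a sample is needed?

131

With p = 0.5, p(1−p) = 0.25.
n = z²·p(1−p)/E² = 1.440² × 0.2500 / 0.063² = 2.0736 × 0.2500 / 0.003969 ≈ 130.61.
Rounding up gives n = 131.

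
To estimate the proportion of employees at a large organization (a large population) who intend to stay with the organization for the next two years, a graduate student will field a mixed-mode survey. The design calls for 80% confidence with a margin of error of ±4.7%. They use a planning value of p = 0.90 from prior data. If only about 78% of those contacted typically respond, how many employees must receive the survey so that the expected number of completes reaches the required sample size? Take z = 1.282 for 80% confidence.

86

Completed interviews needed: n₀ = 1.282² × 0.0900 / 0.047² ≈ 66.96 → 67.
At a 78% response rate, contacts needed = 67 / 0.78 ≈ 85.90 → 86.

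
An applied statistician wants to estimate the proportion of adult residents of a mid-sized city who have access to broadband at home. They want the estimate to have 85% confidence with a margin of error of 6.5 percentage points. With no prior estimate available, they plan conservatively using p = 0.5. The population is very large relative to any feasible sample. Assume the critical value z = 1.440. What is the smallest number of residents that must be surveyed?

123

With p = 0.5, p(1−p) = 0.25.
n = z²·p(1−p)/E² = 1.440² × 0.2500 / 0.065² = 2.0736 × 0.2500 / 0.004225 ≈ 122.70.
Rounding up gives n = 123.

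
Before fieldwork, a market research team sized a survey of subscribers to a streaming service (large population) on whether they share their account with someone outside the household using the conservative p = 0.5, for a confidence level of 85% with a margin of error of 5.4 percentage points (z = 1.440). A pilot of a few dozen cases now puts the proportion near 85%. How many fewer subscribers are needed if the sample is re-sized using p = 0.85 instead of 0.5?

Conservative (p = 0.5): n = 1.440² × 0.25 / 0.054² ≈ 177.78 → 178.
Using p = 0.85: p(1−p) = 0.1275, so n = 1.440² × 0.1275 / 0.054² ≈ 90.67 → 91.
Reduction: 178 − 91 = 87.

87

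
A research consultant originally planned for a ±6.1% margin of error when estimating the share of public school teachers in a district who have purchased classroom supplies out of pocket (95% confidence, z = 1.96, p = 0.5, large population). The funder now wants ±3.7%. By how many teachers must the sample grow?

443

At ±6.1%: n = 1.96² × 0.2500 / 0.061² ≈ 258.10 → 259.
At ±3.7%: n = 1.96² × 0.2500 / 0.037² ≈ 701.53 → 702.
Additional respondents: 702 − 259 = 443.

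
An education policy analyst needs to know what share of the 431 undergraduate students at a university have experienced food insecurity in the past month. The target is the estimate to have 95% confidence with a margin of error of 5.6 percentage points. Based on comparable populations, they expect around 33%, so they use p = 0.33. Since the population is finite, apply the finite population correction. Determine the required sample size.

167

For 95% confidence, z = 1.960.
Unadjusted: n₀ = 1.960² × 0.33 × 0.67 / 0.056² ≈ 270.85, so n₀ = 271.
Finite population correction with N = 431: n = n₀ / (1 + (n₀−1)/N) = 271 / (1 + 270/431) = 271 / 1.6265 ≈ 166.62.
Rounding up, n = 167.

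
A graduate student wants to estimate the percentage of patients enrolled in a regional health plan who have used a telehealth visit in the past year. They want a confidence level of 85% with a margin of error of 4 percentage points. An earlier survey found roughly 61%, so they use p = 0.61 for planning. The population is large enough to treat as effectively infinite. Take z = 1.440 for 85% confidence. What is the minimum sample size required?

With p = 0.61, p(1−p) = 0.2379.
n = z²·p(1−p)/E² = 1.440² × 0.2379 / 0.040² = 2.0736 × 0.2379 / 0.001600 ≈ 308.32.
Rounding up gives n = 309.

309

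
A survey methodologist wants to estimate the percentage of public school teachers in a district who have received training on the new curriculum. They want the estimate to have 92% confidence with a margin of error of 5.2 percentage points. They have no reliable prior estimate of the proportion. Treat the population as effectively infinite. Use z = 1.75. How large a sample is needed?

With no prior estimate, use p = 0.5, giving p(1−p) = 0.25.
n = z²·p(1−p)/E² = 1.75² × 0.2500 / 0.052² = 3.0625 × 0.2500 / 0.002704 ≈ 283.15.
Rounding up gives n = 284.

284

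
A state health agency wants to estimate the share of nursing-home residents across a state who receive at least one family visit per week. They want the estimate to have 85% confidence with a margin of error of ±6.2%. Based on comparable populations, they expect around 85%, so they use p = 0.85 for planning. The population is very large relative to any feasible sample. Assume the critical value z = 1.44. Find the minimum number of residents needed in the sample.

With p = 0.85, p(1−p) = 0.1275.
n = z²·p(1−p)/E² = 1.44² × 0.1275 / 0.062² = 2.0736 × 0.1275 / 0.003844 ≈ 68.78.
Rounding up gives n = 69.

69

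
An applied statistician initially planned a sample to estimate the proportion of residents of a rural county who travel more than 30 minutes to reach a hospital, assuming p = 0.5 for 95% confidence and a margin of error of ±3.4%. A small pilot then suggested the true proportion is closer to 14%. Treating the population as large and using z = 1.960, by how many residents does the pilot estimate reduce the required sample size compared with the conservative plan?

Conservative (p = 0.5): n = 1.960² × 0.25 / 0.034² ≈ 830.80 → 831.
Using p = 0.14: p(1−p) = 0.1204, so n = 1.960² × 0.1204 / 0.034² ≈ 400.11 → 401.
Reduction: 831 − 401 = 430.

430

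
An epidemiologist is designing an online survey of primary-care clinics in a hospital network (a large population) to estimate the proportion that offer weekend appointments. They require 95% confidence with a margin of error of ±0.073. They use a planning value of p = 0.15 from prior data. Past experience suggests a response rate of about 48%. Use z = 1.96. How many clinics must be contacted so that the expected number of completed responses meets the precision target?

192

Completed interviews needed: n₀ = 1.96² × 0.1275 / 0.073² ≈ 91.91 → 92.
At a 48% response rate, contacts needed = 92 / 0.48 ≈ 191.67 → 192.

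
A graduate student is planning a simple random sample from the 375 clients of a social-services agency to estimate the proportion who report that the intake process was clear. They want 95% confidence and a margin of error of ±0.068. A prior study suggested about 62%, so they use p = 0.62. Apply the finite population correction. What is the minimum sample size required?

129

For 95% confidence, z = 1.960.
Unadjusted: n₀ = 1.960² × 0.62 × 0.38 / 0.068² ≈ 195.74, so n₀ = 196.
Finite population correction with N = 375: n = n₀ / (1 + (n₀−1)/N) = 196 / (1 + 195/375) = 196 / 1.5200 ≈ 128.95.
Rounding up, n = 129.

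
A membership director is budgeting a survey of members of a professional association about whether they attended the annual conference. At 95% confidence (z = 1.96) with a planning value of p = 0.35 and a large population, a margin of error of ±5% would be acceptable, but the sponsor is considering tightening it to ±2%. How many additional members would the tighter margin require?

1835

At ±5%: n = 1.96² × 0.2275 / 0.050² ≈ 349.59 → 350.
At ±2%: n = 1.96² × 0.2275 / 0.020² ≈ 2184.91 → 2185.
Additional respondents: 2185 − 350 = 1835.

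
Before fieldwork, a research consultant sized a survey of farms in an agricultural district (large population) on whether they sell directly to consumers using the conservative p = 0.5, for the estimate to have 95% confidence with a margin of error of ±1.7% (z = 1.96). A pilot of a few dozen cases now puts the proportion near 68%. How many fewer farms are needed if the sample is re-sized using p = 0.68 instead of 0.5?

431

Conservative (p = 0.5): n = 1.96² × 0.25 / 0.017² ≈ 3323.18 → 3324.
Using p = 0.68: p(1−p) = 0.2176, so n = 1.96² × 0.2176 / 0.017² ≈ 2892.50 → 2893.
Reduction: 3324 − 2893 = 431.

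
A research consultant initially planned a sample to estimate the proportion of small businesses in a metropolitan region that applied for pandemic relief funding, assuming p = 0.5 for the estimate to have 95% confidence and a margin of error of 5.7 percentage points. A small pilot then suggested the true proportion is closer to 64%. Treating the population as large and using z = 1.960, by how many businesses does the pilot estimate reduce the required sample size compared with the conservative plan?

Conservative (p = 0.5): n = 1.960² × 0.25 / 0.057² ≈ 295.60 → 296.
Using p = 0.64: p(1−p) = 0.2304, so n = 1.960² × 0.2304 / 0.057² ≈ 272.42 → 273.
Reduction: 296 − 273 = 23.

23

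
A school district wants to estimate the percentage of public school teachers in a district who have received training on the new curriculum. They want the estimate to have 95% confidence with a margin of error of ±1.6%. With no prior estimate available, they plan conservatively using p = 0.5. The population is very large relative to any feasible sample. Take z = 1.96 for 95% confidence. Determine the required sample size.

With p = 0.5, p(1−p) = 0.25.
n = z²·p(1−p)/E² = 1.96² × 0.2500 / 0.016² = 3.8416 × 0.2500 / 0.000256 ≈ 3751.56.
Rounding up gives n = 3752.

3752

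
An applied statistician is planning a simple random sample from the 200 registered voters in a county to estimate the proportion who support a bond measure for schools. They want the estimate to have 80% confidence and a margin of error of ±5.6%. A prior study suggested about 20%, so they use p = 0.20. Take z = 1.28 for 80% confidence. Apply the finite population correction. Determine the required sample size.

60

Unadjusted: n₀ = 1.28² × 0.20 × 0.80 / 0.056² ≈ 83.59, so n₀ = 84.
Finite population correction with N = 200: n = n₀ / (1 + (n₀−1)/N) = 84 / (1 + 83/200) = 84 / 1.4150 ≈ 59.36.
Rounding up, n = 60.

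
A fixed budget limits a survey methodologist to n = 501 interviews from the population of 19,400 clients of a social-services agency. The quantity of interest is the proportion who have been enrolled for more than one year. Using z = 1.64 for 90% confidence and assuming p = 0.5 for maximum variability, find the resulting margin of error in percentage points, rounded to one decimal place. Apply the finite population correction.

Finite-population factor: (N−n)/(N−1) = (19400−501)/(19400−1) = 0.9742.
SE(p̂) = √[p(1−p)/n · (N−n)/(N−1)] = √[0.2500/501 × 0.9742] = 0.02205.
E = z × SE = 1.64 × 0.02205 = 0.03616 ≈ 3.6 percentage points.

3.6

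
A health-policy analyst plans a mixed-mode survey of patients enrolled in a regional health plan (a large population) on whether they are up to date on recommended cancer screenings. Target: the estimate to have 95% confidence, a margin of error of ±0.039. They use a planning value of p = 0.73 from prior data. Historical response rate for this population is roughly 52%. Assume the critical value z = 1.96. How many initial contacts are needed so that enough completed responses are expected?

958

Completed interviews needed: n₀ = 1.96² × 0.1971 / 0.039² ≈ 497.82 → 498.
At a 52% response rate, contacts needed = 498 / 0.52 ≈ 957.69 → 958.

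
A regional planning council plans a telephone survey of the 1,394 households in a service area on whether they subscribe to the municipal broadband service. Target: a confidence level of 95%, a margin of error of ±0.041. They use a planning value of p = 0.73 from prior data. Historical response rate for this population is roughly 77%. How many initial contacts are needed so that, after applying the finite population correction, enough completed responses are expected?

For 95% confidence, z = 1.96.
Completed interviews needed (unadjusted): n₀ = 1.96² × 0.1971 / 0.041² ≈ 450.43 → 451.
FPC for N = 1,394: n = 451 / (1 + 450/1394) = 451 / 1.3228 ≈ 340.94 → 341.
At a 77% response rate, contacts needed = 341 / 0.77 ≈ 442.86 → 443.

443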